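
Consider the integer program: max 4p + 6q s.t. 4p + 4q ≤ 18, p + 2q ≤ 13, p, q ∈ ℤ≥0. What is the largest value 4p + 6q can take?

24

Relaxing integrality, the LP optimum is 27.00 at (p,q) = (0, 4.5), which is not an integer point.
(p,q)=(0,4): 4·0+4·4=16≤18, 1·0+2·4=8≤13, objective 24.
(p,q)=(1,3): 4·1+4·3=16≤18, 1·1+2·3=7≤13, objective 22.
(p,q)=(0,3): 4·0+4·3=12≤18, 1·0+2·3=6≤13, objective 18.
No feasible integer point exceeds 24.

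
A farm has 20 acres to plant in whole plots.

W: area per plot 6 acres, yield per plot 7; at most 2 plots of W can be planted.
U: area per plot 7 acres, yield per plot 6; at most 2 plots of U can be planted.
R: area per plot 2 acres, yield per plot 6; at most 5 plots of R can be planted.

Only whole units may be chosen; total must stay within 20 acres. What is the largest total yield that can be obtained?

38

2×W and 4×R: area 20 ≤ 20, yield 2·7 + 4·6 = 38.
1×W and 5×R: area 16 ≤ 20, yield 1·7 + 5·6 = 37.
Best is 38.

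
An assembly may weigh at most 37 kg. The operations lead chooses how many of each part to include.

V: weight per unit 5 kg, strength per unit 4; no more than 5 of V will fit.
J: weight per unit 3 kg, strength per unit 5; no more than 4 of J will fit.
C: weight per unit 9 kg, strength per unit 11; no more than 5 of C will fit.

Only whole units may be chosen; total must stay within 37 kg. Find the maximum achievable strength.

3×J and 3×C: weight 36 ≤ 37, strength 3·5 + 3·11 = 48.
1×V, 4×J, and 2×C: weight 35 ≤ 37, strength 1·4 + 4·5 + 2·11 = 46.
Best is 48.

48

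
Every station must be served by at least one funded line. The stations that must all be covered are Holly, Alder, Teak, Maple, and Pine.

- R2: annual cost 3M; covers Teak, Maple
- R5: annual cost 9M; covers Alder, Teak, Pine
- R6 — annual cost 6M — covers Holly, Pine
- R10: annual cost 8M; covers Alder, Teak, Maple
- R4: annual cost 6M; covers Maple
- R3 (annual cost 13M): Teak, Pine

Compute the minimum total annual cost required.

14

The greedy cost-per-new-station heuristic would pick R2, R6, and R10 for 17, but a cheaper cover exists.
Choose R6 and R10: together they cover Holly, Alder, Teak, Maple, Pine — every station.
Total annual cost: 6 + 8 = 14.
No cover costs less than 14.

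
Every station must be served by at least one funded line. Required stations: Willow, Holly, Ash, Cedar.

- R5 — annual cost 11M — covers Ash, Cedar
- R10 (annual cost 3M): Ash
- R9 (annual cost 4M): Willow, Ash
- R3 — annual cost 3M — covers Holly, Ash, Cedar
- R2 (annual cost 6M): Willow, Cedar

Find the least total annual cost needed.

This is an integer covering problem.
Choose R9 and R3: together they cover Willow, Holly, Ash, Cedar — every station.
Total annual cost: 4 + 3 = 7.

7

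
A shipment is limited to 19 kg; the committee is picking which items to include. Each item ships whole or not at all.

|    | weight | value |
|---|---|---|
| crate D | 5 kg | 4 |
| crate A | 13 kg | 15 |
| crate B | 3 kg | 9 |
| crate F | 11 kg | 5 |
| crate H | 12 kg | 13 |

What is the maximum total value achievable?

This is a 0-1 knapsack instance.
crate B + crate H: weight 3 + 12 = 15 ≤ 19, value 9 + 13 = 22.
crate A + crate B: weight 13 + 3 = 16 ≤ 19, value 15 + 9 = 24.
Best is crate A and crate B with total value 24.

24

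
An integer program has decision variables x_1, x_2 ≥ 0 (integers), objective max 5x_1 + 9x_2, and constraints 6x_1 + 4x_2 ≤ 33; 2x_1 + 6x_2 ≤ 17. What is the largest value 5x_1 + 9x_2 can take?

The continuous relaxation peaks at (4.64, 1.29) with value 34.79; rounding to a feasible lattice point costs some objective.
(x_1,x_2)=(4,1): 6·4+4·1=28≤33, 2·4+6·1=14≤17, objective 29.
(x_1,x_2)=(5,0): 6·5+4·0=30≤33, 2·5+6·0=10≤17, objective 25.
(x_1,x_2)=(3,1): 6·3+4·1=22≤33, 2·3+6·1=12≤17, objective 24.
(x_1,x_2)=(4,0): 6·4+4·0=24≤33, 2·4+6·0=8≤17, objective 20.
The best lattice point is (4,1), giving 29.

29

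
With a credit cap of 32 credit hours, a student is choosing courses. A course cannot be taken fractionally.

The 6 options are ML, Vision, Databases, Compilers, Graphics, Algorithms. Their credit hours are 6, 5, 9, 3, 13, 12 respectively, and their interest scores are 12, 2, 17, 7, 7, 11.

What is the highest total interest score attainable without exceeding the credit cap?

47

Take ML, Databases, Compilers, and Algorithms: credit hours 6 + 9 + 3 + 12 = 30 ≤ 32, interest score 12 + 17 + 7 + 11 = 47.
No other feasible combination does better.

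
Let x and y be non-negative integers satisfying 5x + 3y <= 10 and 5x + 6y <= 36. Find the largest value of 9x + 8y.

24

Relaxing integrality, the LP optimum is 26.67 at (x,y) = (0, 3.33), which is not an integer point.
(x,y)=(0,3): 5·0+3·3=9≤10, 5·0+6·3=18≤36, objective 24.
(x,y)=(0,2): 5·0+3·2=6≤10, 5·0+6·2=12≤36, objective 16.
Maximum is 24 at (x,y)=(0,3).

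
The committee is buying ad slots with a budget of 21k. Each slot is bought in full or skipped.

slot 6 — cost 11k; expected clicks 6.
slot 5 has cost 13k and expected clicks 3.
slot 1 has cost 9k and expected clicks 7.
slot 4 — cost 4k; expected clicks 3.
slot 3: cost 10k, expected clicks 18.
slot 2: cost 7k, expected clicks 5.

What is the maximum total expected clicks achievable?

Take slot 4, slot 3, and slot 2: cost 4 + 10 + 7 = 21 ≤ 21, expected clicks 3 + 18 + 5 = 26.
No other feasible combination does better.

26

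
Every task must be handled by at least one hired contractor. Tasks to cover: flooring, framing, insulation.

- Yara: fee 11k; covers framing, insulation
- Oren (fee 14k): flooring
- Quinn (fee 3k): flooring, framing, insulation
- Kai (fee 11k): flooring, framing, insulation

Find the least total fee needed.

Quinn alone covers flooring, framing, insulation — every task.
Total fee: 3.
No cover costs less than 3.

3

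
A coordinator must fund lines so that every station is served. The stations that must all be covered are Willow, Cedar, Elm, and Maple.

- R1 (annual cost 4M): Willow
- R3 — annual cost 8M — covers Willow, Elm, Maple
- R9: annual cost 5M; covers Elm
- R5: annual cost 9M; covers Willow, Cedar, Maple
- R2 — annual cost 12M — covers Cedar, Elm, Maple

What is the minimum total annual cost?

14

The greedy cost-per-new-station heuristic would pick R3 and R5 for 17, but a cheaper cover exists.
Choose R9 and R5: together they cover Willow, Cedar, Elm, Maple — every station.
Total annual cost: 5 + 9 = 14.
No cover costs less than 14.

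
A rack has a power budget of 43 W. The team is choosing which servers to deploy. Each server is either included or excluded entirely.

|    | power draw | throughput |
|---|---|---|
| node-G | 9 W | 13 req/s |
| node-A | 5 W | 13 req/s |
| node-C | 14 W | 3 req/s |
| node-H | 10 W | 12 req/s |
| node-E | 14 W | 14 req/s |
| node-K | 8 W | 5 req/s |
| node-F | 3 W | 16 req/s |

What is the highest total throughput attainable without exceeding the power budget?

This is a 0-1 knapsack instance.
Allowing fractional choices, the relaxed optimum would be about 69.2, but servers are indivisible.
node-G + node-A + node-H + node-E + node-F: power draw 9 + 5 + 10 + 14 + 3 = 41 ≤ 43, throughput 13 + 13 + 12 + 14 + 16 = 68.
node-G + node-A + node-E + node-K + node-F: power draw 9 + 5 + 14 + 8 + 3 = 39 ≤ 43, throughput 13 + 13 + 14 + 5 + 16 = 61.
node-A + node-H + node-E + node-K + node-F: power draw 5 + 10 + 14 + 8 + 3 = 40 ≤ 43, throughput 13 + 12 + 14 + 5 + 16 = 60.
Best is node-G, node-A, node-H, node-E, and node-F with total throughput 68.

68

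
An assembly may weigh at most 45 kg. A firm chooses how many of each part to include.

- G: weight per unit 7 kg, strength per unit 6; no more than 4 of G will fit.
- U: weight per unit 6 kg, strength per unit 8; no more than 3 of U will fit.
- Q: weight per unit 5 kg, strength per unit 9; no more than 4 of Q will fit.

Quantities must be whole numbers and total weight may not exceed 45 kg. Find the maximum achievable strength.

Take 1×G, 3×U, and 4×Q: weight 45 ≤ 45, strength 1·6 + 3·8 + 4·9 = 66.
Q has the best ratio (9/5) and is taken to its limit of 4; remaining capacity is filled optimally with the others.

66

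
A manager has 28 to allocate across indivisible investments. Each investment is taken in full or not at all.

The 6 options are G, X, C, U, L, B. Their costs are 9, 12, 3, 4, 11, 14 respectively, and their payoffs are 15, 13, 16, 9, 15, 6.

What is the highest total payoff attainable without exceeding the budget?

55

G + C + U + L: cost 9 + 3 + 4 + 11 = 27 ≤ 28, payoff 15 + 16 + 9 + 15 = 55.
G + X + C + U: cost 9 + 12 + 3 + 4 = 28 ≤ 28, payoff 15 + 13 + 16 + 9 = 53.
G + C + L: cost 9 + 3 + 11 = 23 ≤ 28, payoff 15 + 16 + 15 = 46.
Best is G, C, U, and L with total payoff 55.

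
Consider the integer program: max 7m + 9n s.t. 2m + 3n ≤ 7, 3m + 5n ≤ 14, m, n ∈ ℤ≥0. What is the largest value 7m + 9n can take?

(m,n)=(2,1): 2·2+3·1=7≤7, 3·2+5·1=11≤14, objective 23.
(m,n)=(3,0): 2·3+3·0=6≤7, 3·3+5·0=9≤14, objective 21.
(m,n)=(1,1): 2·1+3·1=5≤7, 3·1+5·1=8≤14, objective 16.
No feasible integer point exceeds 23.

23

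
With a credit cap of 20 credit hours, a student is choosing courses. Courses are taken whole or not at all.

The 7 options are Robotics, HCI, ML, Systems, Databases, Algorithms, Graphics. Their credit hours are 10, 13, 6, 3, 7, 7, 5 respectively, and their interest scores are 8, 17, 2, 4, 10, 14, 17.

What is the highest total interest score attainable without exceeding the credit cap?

Allowing fractional choices, the relaxed optimum would be about 42.3, but courses are indivisible.
HCI + Graphics: credit hours 13 + 5 = 18 ≤ 20, interest score 17 + 17 = 34.
Systems + Algorithms + Graphics: credit hours 3 + 7 + 5 = 15 ≤ 20, interest score 4 + 14 + 17 = 35.
Databases + Algorithms + Graphics: credit hours 7 + 7 + 5 = 19 ≤ 20, interest score 10 + 14 + 17 = 41.
Best is Databases, Algorithms, and Graphics with total interest score 41.

41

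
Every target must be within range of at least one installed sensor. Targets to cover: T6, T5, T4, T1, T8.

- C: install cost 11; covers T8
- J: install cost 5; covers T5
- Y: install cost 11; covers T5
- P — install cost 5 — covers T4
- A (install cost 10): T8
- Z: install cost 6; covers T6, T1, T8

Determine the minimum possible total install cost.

16

Choose J, P, and Z: together they cover T6, T5, T4, T1, T8 — every target.
Total install cost: 5 + 5 + 6 = 16.
No cover costs less than 16.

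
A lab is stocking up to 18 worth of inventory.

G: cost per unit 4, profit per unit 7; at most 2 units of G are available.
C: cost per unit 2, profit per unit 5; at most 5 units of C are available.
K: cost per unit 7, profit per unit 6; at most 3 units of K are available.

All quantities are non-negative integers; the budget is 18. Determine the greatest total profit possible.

This is a bounded integer knapsack.
2×G and 5×C: cost 18 ≤ 18, profit 2·7 + 5·5 = 39.
2×G and 4×C: cost 16 ≤ 18, profit 2·7 + 4·5 = 34.
Best is 39.

39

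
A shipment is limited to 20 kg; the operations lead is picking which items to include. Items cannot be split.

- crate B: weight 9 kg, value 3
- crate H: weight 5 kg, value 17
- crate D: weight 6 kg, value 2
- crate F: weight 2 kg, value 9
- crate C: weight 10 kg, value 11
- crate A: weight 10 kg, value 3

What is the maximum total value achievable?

37

Take crate H, crate F, and crate C: weight 5 + 2 + 10 = 17 ≤ 20, value 17 + 9 + 11 = 37.
No other feasible combination does better.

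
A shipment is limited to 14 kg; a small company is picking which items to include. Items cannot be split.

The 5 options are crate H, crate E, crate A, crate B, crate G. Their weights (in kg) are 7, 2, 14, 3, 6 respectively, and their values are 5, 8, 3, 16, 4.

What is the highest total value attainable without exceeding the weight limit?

29

crate E + crate B: weight 2 + 3 = 5 ≤ 14, value 8 + 16 = 24.
crate H + crate E + crate B: weight 7 + 2 + 3 = 12 ≤ 14, value 5 + 8 + 16 = 29.
crate E + crate B + crate G: weight 2 + 3 + 6 = 11 ≤ 14, value 8 + 16 + 4 = 28.
Best is crate H, crate E, and crate B with total value 29.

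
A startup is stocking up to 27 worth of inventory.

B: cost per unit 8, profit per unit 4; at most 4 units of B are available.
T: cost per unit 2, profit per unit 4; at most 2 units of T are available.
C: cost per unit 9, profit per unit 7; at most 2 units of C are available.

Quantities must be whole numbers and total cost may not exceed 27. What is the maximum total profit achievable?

22

Take 2×T and 2×C: cost 22 ≤ 27, profit 2·4 + 2·7 = 22.
T has the best ratio (4/2) and is taken to its limit of 2; remaining capacity is filled optimally with the others.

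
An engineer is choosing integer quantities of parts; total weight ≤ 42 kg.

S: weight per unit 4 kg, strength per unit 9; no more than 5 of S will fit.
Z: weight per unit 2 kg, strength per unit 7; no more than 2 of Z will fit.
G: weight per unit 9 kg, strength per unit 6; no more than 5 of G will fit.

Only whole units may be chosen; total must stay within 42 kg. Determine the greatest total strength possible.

This is a bounded integer knapsack.
Z has the best ratio (7/2); taking only Z gives at most 2×7 = 14 (stopped by the supply cap of 2).
Mixing does better — 5×S, 2×Z, and 2×G: weight 42 ≤ 42, strength 5·9 + 2·7 + 2·6 = 71.

71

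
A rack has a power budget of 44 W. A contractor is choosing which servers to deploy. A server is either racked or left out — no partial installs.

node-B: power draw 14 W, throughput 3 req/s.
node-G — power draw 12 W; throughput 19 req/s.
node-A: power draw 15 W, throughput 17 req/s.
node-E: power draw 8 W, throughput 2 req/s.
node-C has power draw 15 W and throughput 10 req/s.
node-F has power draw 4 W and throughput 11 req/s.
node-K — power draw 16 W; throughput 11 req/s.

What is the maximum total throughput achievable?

Allowing fractional choices, the relaxed optimum would be about 55.9, but servers are indivisible.
node-G + node-A + node-E + node-F: power draw 12 + 15 + 8 + 4 = 39 ≤ 44, throughput 19 + 17 + 2 + 11 = 49.
node-G + node-A + node-F: power draw 12 + 15 + 4 = 31 ≤ 44, throughput 19 + 17 + 11 = 47.
Best is node-G, node-A, node-E, and node-F with total throughput 49.

49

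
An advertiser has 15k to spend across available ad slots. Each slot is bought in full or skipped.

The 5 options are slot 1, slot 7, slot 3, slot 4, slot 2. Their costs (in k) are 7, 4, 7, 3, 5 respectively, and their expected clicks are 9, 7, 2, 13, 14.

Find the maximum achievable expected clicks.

Take slot 1, slot 4, and slot 2: cost 7 + 3 + 5 = 15 ≤ 15, expected clicks 9 + 13 + 14 = 36.
No other feasible combination does better.

36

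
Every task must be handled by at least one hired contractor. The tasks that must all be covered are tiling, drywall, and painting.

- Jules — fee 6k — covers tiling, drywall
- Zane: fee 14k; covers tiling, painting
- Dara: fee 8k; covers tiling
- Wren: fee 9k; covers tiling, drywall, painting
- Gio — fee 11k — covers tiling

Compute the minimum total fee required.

The greedy cost-per-new-task heuristic would pick Jules and Wren for 15, but a cheaper cover exists.
Wren alone covers tiling, drywall, painting — every task.
Total fee: 9.
No cover costs less than 9.

9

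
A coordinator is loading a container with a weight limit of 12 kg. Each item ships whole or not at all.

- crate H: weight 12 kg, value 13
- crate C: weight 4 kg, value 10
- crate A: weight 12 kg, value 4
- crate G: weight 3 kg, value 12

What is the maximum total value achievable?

22

This is a 0-1 knapsack instance.
Allowing fractional choices, the relaxed optimum would be about 27.4, but items are indivisible.
crate G: weight 3 ≤ 12, value 12.
crate C + crate G: weight 4 + 3 = 7 ≤ 12, value 10 + 12 = 22.
crate H: weight 12 ≤ 12, value 13.
Best is crate C and crate G with total value 22.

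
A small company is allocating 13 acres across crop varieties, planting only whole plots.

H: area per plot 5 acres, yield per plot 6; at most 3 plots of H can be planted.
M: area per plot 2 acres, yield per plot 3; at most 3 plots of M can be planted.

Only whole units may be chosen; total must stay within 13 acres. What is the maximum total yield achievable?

15

M has the best ratio (3/2); taking only M gives at most 3×3 = 9 (stopped by the supply cap of 3).
Mixing does better — 1×H and 3×M: area 11 ≤ 13, yield 1·6 + 3·3 = 15.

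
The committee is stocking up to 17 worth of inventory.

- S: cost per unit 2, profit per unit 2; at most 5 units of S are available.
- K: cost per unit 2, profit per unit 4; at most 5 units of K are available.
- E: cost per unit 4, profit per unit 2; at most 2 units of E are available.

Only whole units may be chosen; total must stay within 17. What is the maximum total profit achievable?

This is a bounded integer knapsack.
K has the best ratio (4/2); taking only K gives at most 5×4 = 20 (stopped by the supply cap of 5).
Mixing does better — 3×S and 5×K: cost 16 ≤ 17, profit 3·2 + 5·4 = 26.

26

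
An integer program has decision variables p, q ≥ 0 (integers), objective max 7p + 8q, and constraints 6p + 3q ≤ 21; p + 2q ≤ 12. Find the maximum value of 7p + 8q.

(p,q)=(0,6): 6·0+3·6=18≤21, 1·0+2·6=12≤12, objective 48.
(p,q)=(1,5): 6·1+3·5=21≤21, 1·1+2·5=11≤12, objective 47.
(p,q)=(0,5): 6·0+3·5=15≤21, 1·0+2·5=10≤12, objective 40.
(p,q)=(1,4): 6·1+3·4=18≤21, 1·1+2·4=9≤12, objective 39.
The best lattice point is (0,6), giving 48.

48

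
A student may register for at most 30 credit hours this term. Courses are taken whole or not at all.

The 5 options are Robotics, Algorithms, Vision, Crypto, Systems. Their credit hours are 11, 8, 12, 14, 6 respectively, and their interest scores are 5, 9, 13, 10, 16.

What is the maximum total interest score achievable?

38

Take Algorithms, Vision, and Systems: credit hours 8 + 12 + 6 = 26 ≤ 30, interest score 9 + 13 + 16 = 38.
No other feasible combination does better.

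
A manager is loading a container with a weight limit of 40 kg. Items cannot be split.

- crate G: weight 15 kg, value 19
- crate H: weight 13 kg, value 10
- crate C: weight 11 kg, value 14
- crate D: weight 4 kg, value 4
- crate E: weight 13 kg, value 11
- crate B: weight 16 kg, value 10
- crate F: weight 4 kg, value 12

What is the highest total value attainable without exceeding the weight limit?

49

Take crate G, crate C, crate D, and crate F: weight 15 + 11 + 4 + 4 = 34 ≤ 40, value 19 + 14 + 4 + 12 = 49.
No other feasible combination does better.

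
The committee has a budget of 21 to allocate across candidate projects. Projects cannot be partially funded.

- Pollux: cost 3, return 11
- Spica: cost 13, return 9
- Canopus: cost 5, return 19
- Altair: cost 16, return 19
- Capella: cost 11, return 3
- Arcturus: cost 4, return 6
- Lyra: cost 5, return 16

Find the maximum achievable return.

52

Pollux + Canopus + Lyra: cost 3 + 5 + 5 = 13 ≤ 21, return 11 + 19 + 16 = 46.
Pollux + Canopus + Arcturus + Lyra: cost 3 + 5 + 4 + 5 = 17 ≤ 21, return 11 + 19 + 6 + 16 = 52.
Best is Pollux, Canopus, Arcturus, and Lyra with total return 52.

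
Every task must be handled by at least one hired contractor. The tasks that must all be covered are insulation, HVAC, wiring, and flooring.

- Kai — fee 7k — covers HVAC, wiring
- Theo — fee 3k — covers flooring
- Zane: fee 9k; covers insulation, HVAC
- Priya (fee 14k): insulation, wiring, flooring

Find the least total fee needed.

19

Choose Kai, Theo, and Zane: together they cover insulation, HVAC, wiring, flooring — every task.
Total fee: 7 + 3 + 9 = 19.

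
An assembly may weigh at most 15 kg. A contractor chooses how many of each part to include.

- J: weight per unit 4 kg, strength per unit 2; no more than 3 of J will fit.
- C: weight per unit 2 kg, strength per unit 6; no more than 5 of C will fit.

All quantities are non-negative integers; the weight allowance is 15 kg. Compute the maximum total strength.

32

C has the best ratio (6/2); taking only C gives at most 5×6 = 30 (stopped by the supply cap of 5).
Mixing does better — 1×J and 5×C: weight 14 ≤ 15, strength 1·2 + 5·6 = 32.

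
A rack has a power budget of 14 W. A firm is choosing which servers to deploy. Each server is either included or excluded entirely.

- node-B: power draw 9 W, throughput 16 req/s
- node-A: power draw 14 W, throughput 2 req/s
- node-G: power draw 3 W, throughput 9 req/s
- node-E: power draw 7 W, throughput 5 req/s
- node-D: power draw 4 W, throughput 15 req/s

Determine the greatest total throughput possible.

31

Treat it as a binary knapsack problem.
Take node-B and node-D: power draw 9 + 4 = 13 ≤ 14, throughput 16 + 15 = 31.
No other feasible combination does better.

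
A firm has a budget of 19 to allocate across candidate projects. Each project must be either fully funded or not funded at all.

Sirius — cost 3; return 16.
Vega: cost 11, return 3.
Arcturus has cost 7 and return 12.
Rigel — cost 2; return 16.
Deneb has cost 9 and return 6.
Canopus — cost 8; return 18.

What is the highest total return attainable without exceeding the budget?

Allowing fractional choices, the relaxed optimum would be about 60.3, but projects are indivisible.
Arcturus + Rigel + Canopus: cost 7 + 2 + 8 = 17 ≤ 19, return 12 + 16 + 18 = 46.
Sirius + Rigel + Canopus: cost 3 + 2 + 8 = 13 ≤ 19, return 16 + 16 + 18 = 50.
Sirius + Arcturus + Canopus: cost 3 + 7 + 8 = 18 ≤ 19, return 16 + 12 + 18 = 46.
Best is Sirius, Rigel, and Canopus with total return 50.

50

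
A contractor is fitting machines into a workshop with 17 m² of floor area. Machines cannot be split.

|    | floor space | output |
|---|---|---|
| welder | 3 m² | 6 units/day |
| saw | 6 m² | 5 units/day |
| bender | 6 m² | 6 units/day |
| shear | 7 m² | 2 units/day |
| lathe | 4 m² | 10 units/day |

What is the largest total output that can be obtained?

22

This is a 0-1 knapsack instance.
saw + bender + lathe: floor space 6 + 6 + 4 = 16 ≤ 17, output 5 + 6 + 10 = 21.
welder + saw + lathe: floor space 3 + 6 + 4 = 13 ≤ 17, output 6 + 5 + 10 = 21.
welder + bender + lathe: floor space 3 + 6 + 4 = 13 ≤ 17, output 6 + 6 + 10 = 22.
Best is welder, bender, and lathe with total output 22.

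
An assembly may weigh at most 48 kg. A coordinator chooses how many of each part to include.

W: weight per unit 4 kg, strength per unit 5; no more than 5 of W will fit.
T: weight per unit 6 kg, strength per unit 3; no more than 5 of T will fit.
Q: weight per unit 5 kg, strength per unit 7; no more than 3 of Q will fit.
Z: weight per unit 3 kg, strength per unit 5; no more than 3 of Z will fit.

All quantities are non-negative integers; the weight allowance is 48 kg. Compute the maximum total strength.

Z has the best ratio (5/3); taking only Z gives at most 3×5 = 15 (stopped by the supply cap of 3).
Mixing does better — 5×W, 3×Q, and 3×Z: weight 44 ≤ 48, strength 5·5 + 3·7 + 3·5 = 61.

61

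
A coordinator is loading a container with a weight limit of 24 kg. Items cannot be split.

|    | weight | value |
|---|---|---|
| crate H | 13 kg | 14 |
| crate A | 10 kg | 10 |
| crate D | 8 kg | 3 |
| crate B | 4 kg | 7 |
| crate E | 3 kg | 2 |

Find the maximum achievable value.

This is a 0-1 knapsack instance.
Allowing fractional choices, the relaxed optimum would be about 28.0, but items are indivisible.
crate H + crate A: weight 13 + 10 = 23 ≤ 24, value 14 + 10 = 24.
crate H + crate B + crate E: weight 13 + 4 + 3 = 20 ≤ 24, value 14 + 7 + 2 = 23.
Best is crate H and crate A with total value 24.

24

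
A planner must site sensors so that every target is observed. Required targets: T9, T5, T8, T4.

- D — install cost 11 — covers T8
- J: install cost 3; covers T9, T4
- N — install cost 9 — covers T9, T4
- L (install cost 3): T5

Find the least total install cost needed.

17

Choose D, J, and L: together they cover T9, T5, T8, T4 — every target.
Total install cost: 11 + 3 + 3 = 17.
No cover costs less than 17.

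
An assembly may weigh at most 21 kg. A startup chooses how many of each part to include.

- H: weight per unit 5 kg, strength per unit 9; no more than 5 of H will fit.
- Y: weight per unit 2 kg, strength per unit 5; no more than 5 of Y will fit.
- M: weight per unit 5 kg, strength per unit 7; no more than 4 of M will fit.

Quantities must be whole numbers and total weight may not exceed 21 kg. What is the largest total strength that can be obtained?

43

This is a bounded integer knapsack.
Y has the best ratio (5/2); taking only Y gives at most 5×5 = 25 (stopped by the supply cap of 5).
Mixing does better — 2×H and 5×Y: weight 20 ≤ 21, strength 2·9 + 5·5 = 43.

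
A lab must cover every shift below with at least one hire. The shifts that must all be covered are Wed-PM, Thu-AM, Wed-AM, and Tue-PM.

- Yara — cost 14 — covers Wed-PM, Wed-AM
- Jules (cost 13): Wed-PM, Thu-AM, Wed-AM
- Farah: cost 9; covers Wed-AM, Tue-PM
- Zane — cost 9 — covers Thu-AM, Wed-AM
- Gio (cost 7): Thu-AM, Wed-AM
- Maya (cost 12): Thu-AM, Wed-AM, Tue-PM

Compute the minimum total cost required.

The greedy cost-per-new-shift heuristic would pick Gio, Farah, and Jules for 29, but a cheaper cover exists.
Choose Jules and Farah: together they cover Wed-PM, Thu-AM, Wed-AM, Tue-PM — every shift.
Total cost: 13 + 9 = 22.
No cover costs less than 22.

22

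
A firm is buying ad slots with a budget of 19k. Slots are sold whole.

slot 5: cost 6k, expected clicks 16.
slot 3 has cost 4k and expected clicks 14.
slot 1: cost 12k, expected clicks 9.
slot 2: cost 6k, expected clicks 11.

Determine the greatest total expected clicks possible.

slot 5 + slot 3 + slot 2: cost 6 + 4 + 6 = 16 ≤ 19, expected clicks 16 + 14 + 11 = 41.
slot 5 + slot 3: cost 6 + 4 = 10 ≤ 19, expected clicks 16 + 14 = 30.
slot 5 + slot 2: cost 6 + 6 = 12 ≤ 19, expected clicks 16 + 11 = 27.
Best is slot 5, slot 3, and slot 2 with total expected clicks 41.

41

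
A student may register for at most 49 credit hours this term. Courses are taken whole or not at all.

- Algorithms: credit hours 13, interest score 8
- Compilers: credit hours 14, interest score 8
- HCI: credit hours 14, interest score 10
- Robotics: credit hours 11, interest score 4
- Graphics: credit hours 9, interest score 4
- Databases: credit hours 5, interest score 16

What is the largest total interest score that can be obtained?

Allowing fractional choices, the relaxed optimum would be about 43.3, but courses are indivisible.
Compilers + HCI + Graphics + Databases: credit hours 14 + 14 + 9 + 5 = 42 ≤ 49, interest score 8 + 10 + 4 + 16 = 38.
Algorithms + HCI + Graphics + Databases: credit hours 13 + 14 + 9 + 5 = 41 ≤ 49, interest score 8 + 10 + 4 + 16 = 38.
Algorithms + Compilers + HCI + Databases: credit hours 13 + 14 + 14 + 5 = 46 ≤ 49, interest score 8 + 8 + 10 + 16 = 42.
Best is Algorithms, Compilers, HCI, and Databases with total interest score 42.

42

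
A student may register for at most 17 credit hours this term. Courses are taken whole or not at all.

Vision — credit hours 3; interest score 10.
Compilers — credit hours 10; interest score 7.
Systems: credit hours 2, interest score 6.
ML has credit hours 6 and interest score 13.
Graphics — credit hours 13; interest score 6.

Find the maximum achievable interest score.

Allowing fractional choices, the relaxed optimum would be about 33.2, but courses are indivisible.
Vision + ML: credit hours 3 + 6 = 9 ≤ 17, interest score 10 + 13 = 23.
Vision + Compilers + Systems: credit hours 3 + 10 + 2 = 15 ≤ 17, interest score 10 + 7 + 6 = 23.
Vision + Systems + ML: credit hours 3 + 2 + 6 = 11 ≤ 17, interest score 10 + 6 + 13 = 29.
Best is Vision, Systems, and ML with total interest score 29.

29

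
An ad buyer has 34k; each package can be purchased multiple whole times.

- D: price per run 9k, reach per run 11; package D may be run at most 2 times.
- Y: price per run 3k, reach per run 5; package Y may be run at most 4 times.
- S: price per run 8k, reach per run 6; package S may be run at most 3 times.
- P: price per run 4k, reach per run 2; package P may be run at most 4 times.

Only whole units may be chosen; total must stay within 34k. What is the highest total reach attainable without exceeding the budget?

44

Y has the best ratio (5/3); taking only Y gives at most 4×5 = 20 (stopped by the supply cap of 4).
Mixing does better — 2×D, 4×Y, and 1×P: price 34 ≤ 34, reach 2·11 + 4·5 + 1·2 = 44.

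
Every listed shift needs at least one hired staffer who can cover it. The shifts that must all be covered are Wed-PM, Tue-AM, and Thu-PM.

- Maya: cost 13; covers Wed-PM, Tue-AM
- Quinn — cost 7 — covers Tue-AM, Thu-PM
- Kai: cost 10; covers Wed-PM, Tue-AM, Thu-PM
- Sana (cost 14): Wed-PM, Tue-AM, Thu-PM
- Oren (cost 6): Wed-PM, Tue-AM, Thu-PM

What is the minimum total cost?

Oren alone covers Wed-PM, Tue-AM, Thu-PM — every shift.
Total cost: 6.
No cover costs less than 6.

6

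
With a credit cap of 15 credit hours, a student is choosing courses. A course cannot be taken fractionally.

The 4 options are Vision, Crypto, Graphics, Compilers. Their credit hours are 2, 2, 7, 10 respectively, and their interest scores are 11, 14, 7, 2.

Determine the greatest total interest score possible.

32

This is an integer program with binary decision variables.
Vision + Crypto + Graphics: credit hours 2 + 2 + 7 = 11 ≤ 15, interest score 11 + 14 + 7 = 32.
Vision + Crypto + Compilers: credit hours 2 + 2 + 10 = 14 ≤ 15, interest score 11 + 14 + 2 = 27.
Vision + Crypto: credit hours 2 + 2 = 4 ≤ 15, interest score 11 + 14 = 25.
Best is Vision, Crypto, and Graphics with total interest score 32.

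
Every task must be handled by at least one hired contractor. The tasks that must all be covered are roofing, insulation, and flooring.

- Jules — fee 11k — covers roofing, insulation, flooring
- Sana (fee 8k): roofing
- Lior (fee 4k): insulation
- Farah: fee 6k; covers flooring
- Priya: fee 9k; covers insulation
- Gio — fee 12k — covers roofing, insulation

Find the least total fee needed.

11

This is a weighted set-cover instance.
Jules alone covers roofing, insulation, flooring — every task.
Total fee: 11.
No cover costs less than 11.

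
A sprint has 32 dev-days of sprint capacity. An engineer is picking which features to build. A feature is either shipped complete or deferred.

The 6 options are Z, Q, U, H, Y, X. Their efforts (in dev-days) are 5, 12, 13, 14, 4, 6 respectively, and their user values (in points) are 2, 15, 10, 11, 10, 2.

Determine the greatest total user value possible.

Treat it as a binary knapsack problem.
Take Q, H, and Y: effort 12 + 14 + 4 = 30 ≤ 32, user value 15 + 11 + 10 = 36.
No other feasible combination does better.

36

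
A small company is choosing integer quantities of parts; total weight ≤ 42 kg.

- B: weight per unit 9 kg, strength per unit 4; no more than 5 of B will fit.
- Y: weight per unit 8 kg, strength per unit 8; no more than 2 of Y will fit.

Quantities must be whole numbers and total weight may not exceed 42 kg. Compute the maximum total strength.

24

Take 2×B and 2×Y: weight 34 ≤ 42, strength 2·4 + 2·8 = 24.
Y has the best ratio (8/8) and is taken to its limit of 2; remaining capacity is filled optimally with the others.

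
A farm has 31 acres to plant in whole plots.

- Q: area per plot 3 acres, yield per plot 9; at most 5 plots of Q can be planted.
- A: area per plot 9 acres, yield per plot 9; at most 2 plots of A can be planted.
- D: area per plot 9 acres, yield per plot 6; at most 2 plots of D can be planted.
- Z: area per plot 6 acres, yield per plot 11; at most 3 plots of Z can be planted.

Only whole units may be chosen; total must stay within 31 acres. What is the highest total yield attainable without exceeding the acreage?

69

Take 4×Q and 3×Z: area 30 ≤ 31, yield 4·9 + 3·11 = 69.
No other integer combination yields more.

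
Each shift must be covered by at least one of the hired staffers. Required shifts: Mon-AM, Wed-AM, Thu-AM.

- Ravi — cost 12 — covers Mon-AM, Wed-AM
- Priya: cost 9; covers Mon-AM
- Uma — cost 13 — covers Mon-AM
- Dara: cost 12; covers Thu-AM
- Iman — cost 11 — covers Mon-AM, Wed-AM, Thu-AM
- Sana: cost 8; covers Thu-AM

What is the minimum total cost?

11

Iman alone covers Mon-AM, Wed-AM, Thu-AM — every shift.
Total cost: 11.
No cover costs less than 11.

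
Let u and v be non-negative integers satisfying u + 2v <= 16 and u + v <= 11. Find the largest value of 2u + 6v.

(u,v)=(0,8): 1·0+2·8=16≤16, 1·0+1·8=8≤11, objective 48.
(u,v)=(1,7): 1·1+2·7=15≤16, 1·1+1·7=8≤11, objective 44.
The best lattice point is (0,8), giving 48.

48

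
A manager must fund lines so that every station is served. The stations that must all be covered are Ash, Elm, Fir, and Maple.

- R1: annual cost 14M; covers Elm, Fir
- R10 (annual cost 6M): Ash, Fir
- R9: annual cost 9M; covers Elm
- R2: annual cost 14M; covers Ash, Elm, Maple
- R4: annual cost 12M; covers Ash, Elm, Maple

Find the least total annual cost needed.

18

This is a weighted set-cover instance.
Choose R10 and R4: together they cover Ash, Elm, Fir, Maple — every station.
Total annual cost: 6 + 12 = 18.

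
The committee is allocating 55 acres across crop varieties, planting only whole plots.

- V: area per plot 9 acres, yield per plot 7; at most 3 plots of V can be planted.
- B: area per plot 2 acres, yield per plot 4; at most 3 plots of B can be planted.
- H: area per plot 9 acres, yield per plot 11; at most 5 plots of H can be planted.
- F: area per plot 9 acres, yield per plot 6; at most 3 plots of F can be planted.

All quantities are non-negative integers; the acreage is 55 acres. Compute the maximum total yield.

This is a bounded integer knapsack.
B has the best ratio (4/2); taking only B gives at most 3×4 = 12 (stopped by the supply cap of 3).
Mixing does better — 3×B and 5×H: area 51 ≤ 55, yield 3·4 + 5·11 = 67.

67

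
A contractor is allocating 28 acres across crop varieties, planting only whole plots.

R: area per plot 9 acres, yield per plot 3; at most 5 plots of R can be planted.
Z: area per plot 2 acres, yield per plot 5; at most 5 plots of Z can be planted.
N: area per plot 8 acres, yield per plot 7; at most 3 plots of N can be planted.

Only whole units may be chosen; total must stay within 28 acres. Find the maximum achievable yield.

Take 5×Z and 2×N: area 26 ≤ 28, yield 5·5 + 2·7 = 39.
Z has the best ratio (5/2) and is taken to its limit of 5; remaining capacity is filled optimally with the others.

39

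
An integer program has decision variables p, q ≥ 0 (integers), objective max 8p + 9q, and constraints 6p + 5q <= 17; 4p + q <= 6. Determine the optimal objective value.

Relaxing integrality, the LP optimum is 30.60 at (p,q) = (0, 3.4), which is not an integer point.
(p,q)=(0,3): 6·0+5·3=15≤17, 4·0+1·3=3≤6, objective 27.
(p,q)=(1,2): 6·1+5·2=16≤17, 4·1+1·2=6≤6, objective 26.
(p,q)=(0,2): 6·0+5·2=10≤17, 4·0+1·2=2≤6, objective 18.
No feasible integer point exceeds 27.

27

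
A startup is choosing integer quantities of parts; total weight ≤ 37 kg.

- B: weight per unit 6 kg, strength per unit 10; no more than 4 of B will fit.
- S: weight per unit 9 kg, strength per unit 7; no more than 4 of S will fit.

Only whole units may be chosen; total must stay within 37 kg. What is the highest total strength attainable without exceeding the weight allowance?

3×B and 2×S: weight 36 ≤ 37, strength 3·10 + 2·7 = 44.
4×B and 1×S: weight 33 ≤ 37, strength 4·10 + 1·7 = 47.
Best is 47.

47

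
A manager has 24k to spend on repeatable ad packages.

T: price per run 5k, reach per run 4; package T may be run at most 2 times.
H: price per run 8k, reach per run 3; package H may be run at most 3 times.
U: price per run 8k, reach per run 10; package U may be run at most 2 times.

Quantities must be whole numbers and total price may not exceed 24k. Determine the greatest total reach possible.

24

1×T and 2×U: price 21 ≤ 24, reach 1·4 + 2·10 = 24.
1×H and 2×U: price 24 ≤ 24, reach 1·3 + 2·10 = 23.
Best is 24.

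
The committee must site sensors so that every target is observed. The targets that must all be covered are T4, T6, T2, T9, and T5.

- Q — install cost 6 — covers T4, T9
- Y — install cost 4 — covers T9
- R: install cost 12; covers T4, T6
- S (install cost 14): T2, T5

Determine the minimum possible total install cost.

The greedy cost-per-new-target heuristic would pick Q, S, and R for 32, but a cheaper cover exists.
Choose Y, R, and S: together they cover T4, T6, T2, T9, T5 — every target.
Total install cost: 4 + 12 + 14 = 30.
No cover costs less than 30.

30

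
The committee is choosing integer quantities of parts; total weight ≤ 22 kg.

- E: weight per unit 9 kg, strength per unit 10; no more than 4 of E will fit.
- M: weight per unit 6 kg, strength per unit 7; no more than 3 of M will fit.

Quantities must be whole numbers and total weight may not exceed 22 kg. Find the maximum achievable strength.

24

This is a bounded integer knapsack.
1×E and 2×M: weight 21 ≤ 22, strength 1·10 + 2·7 = 24.
3×M: weight 18 ≤ 22, strength 3·7 = 21.
Best is 24.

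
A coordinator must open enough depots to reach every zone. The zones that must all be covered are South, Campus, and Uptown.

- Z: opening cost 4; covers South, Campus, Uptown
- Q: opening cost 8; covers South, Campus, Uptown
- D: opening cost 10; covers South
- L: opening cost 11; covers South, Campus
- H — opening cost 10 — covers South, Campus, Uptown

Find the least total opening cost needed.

Z alone covers South, Campus, Uptown — every zone.
Total opening cost: 4.
No cover costs less than 4.

4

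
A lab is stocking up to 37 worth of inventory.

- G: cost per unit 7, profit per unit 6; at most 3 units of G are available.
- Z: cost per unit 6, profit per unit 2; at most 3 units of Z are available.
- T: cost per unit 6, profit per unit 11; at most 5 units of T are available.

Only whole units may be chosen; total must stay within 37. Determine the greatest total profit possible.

Take 1×G and 5×T: cost 37 ≤ 37, profit 1·6 + 5·11 = 61.
T has the best ratio (11/6) and is taken to its limit of 5; remaining capacity is filled optimally with the others.

61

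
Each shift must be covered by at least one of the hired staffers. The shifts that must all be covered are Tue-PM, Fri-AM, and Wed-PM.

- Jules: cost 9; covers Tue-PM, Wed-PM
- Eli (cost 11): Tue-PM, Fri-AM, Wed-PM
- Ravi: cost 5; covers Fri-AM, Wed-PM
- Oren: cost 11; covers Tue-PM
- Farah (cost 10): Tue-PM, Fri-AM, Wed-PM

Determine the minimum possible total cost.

10

The greedy cost-per-new-shift heuristic would pick Ravi and Jules for 14, but a cheaper cover exists.
Farah alone covers Tue-PM, Fri-AM, Wed-PM — every shift.
Total cost: 10.
No cover costs less than 10.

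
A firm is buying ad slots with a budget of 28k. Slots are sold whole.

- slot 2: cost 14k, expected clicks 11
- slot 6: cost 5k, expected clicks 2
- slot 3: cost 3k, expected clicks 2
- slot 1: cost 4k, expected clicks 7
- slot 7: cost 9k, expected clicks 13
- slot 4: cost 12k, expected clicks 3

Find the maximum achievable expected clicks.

Allowing fractional choices, the relaxed optimum would be about 31.7, but ad slots are indivisible.
slot 2 + slot 1 + slot 7: cost 14 + 4 + 9 = 27 ≤ 28, expected clicks 11 + 7 + 13 = 31.
slot 2 + slot 3 + slot 7: cost 14 + 3 + 9 = 26 ≤ 28, expected clicks 11 + 2 + 13 = 26.
Best is slot 2, slot 1, and slot 7 with total expected clicks 31.

31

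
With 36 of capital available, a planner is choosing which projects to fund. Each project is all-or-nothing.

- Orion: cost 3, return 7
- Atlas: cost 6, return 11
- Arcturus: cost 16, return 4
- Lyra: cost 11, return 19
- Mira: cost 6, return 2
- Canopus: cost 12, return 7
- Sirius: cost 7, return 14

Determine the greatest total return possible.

Allowing fractional choices, the relaxed optimum would be about 56.2, but projects are indivisible.
Orion + Atlas + Lyra + Mira + Sirius: cost 3 + 6 + 11 + 6 + 7 = 33 ≤ 36, return 7 + 11 + 19 + 2 + 14 = 53.
Orion + Atlas + Lyra + Sirius: cost 3 + 6 + 11 + 7 = 27 ≤ 36, return 7 + 11 + 19 + 14 = 51.
Atlas + Lyra + Canopus + Sirius: cost 6 + 11 + 12 + 7 = 36 ≤ 36, return 11 + 19 + 7 + 14 = 51.
Best is Orion, Atlas, Lyra, Mira, and Sirius with total return 53.

53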